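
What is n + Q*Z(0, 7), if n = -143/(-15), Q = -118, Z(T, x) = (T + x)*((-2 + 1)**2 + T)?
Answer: -12247/15 ≈ -816.47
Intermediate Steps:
Z(T, x) = (1 + T)*(T + x) (Z(T, x) = (T + x)*((-1)**2 + T) = (T + x)*(1 + T) = (1 + T)*(T + x))
n = 143/15 (n = -143*(-1/15) = 143/15 ≈ 9.5333)
n + Q*Z(0, 7) = 143/15 - 118*(0 + 7 + 0**2 + 0*7) = 143/15 - 118*(0 + 7 + 0 + 0) = 143/15 - 118*7 = 143/15 - 826 = -12247/15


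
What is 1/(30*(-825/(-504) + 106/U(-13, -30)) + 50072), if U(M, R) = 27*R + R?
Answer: 28/1403285 ≈ 1.9953e-5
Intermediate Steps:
U(M, R) = 28*R
1/(30*(-825/(-504) + 106/U(-13, -30)) + 50072) = 1/(30*(-825/(-504) + 106/((28*(-30)))) + 50072) = 1/(30*(-825*(-1/504) + 106/(-840)) + 50072) = 1/(30*(275/168 + 106*(-1/840)) + 50072) = 1/(30*(275/168 - 53/420) + 50072) = 1/(30*(423/280) + 50072) = 1/(1269/28 + 50072) = 1/(1403285/28) = 28/1403285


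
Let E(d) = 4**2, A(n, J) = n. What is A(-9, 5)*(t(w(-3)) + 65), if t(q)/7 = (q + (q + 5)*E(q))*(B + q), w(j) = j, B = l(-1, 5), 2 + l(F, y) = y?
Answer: -585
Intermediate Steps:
l(F, y) = -2 + y
B = 3 (B = -2 + 5 = 3)
E(d) = 16
t(q) = 7*(3 + q)*(80 + 17*q) (t(q) = 7*((q + (q + 5)*16)*(3 + q)) = 7*((q + (5 + q)*16)*(3 + q)) = 7*((q + (80 + 16*q))*(3 + q)) = 7*((80 + 17*q)*(3 + q)) = 7*((3 + q)*(80 + 17*q)) = 7*(3 + q)*(80 + 17*q))
A(-9, 5)*(t(w(-3)) + 65) = -9*((1680 + 119*(-3)**2 + 917*(-3)) + 65) = -9*((1680 + 119*9 - 2751) + 65) = -9*((1680 + 1071 - 2751) + 65) = -9*(0 + 65) = -9*65 = -585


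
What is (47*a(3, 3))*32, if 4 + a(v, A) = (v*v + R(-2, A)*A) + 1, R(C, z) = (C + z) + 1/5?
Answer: 72192/5 ≈ 14438.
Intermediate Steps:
R(C, z) = ⅕ + C + z (R(C, z) = (C + z) + ⅕ = ⅕ + C + z)
a(v, A) = -3 + v² + A*(-9/5 + A) (a(v, A) = -4 + ((v*v + (⅕ - 2 + A)*A) + 1) = -4 + ((v² + (-9/5 + A)*A) + 1) = -4 + ((v² + A*(-9/5 + A)) + 1) = -4 + (1 + v² + A*(-9/5 + A)) = -3 + v² + A*(-9/5 + A))
(47*a(3, 3))*32 = (47*(-3 + 3² + 3² - 9/5*3))*32 = (47*(-3 + 9 + 9 - 27/5))*32 = (47*(48/5))*32 = (2256/5)*32 = 72192/5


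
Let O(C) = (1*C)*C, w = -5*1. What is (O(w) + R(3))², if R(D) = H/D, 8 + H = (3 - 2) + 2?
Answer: 4900/9 ≈ 544.44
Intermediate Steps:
w = -5
H = -5 (H = -8 + ((3 - 2) + 2) = -8 + (1 + 2) = -8 + 3 = -5)
O(C) = C² (O(C) = C*C = C²)
R(D) = -5/D
(O(w) + R(3))² = ((-5)² - 5/3)² = (25 - 5*⅓)² = (25 - 5/3)² = (70/3)² = 4900/9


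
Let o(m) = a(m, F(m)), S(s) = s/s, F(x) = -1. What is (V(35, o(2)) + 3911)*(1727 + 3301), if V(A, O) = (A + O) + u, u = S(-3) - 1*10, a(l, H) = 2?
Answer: 19805292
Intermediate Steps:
S(s) = 1
o(m) = 2
u = -9 (u = 1 - 1*10 = 1 - 10 = -9)
V(A, O) = -9 + A + O (V(A, O) = (A + O) - 9 = -9 + A + O)
(V(35, o(2)) + 3911)*(1727 + 3301) = ((-9 + 35 + 2) + 3911)*(1727 + 3301) = (28 + 3911)*5028 = 3939*5028 = 19805292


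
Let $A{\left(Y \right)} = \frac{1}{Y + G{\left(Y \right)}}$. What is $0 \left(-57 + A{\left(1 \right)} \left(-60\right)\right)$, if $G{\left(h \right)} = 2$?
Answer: $0$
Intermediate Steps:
$A{\left(Y \right)} = \frac{1}{2 + Y}$ ($A{\left(Y \right)} = \frac{1}{Y + 2} = \frac{1}{2 + Y}$)
$0 \left(-57 + A{\left(1 \right)} \left(-60\right)\right) = 0 \left(-57 + \frac{1}{2 + 1} \left(-60\right)\right) = 0 \left(-57 + \frac{1}{3} \left(-60\right)\right) = 0 \left(-57 - 20\right) = 0 \left(-77\right) = 0$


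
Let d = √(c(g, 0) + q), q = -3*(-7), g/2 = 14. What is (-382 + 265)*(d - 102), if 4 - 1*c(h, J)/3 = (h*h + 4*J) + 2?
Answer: 11934 - 585*I*√93 ≈ 11934.0 - 5641.5*I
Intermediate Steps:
g = 28 (g = 2*14 = 28)
c(h, J) = 6 - 12*J - 3*h² (c(h, J) = 12 - 3*((h*h + 4*J) + 2) = 12 - 3*((h² + 4*J) + 2) = 12 - 3*(2 + h² + 4*J) = 12 + (-6 - 12*J - 3*h²) = 6 - 12*J - 3*h²)
q = 21
d = 5*I*√93 (d = √((6 - 12*0 - 3*28²) + 21) = √((6 + 0 - 3*784) + 21) = √((6 + 0 - 2352) + 21) = √(-2346 + 21) = √(-2325) = 5*I*√93 ≈ 48.218*I)
(-382 + 265)*(d - 102) = (-382 + 265)*(5*I*√93 - 102) = -117*(-102 + 5*I*√93) = 11934 - 585*I*√93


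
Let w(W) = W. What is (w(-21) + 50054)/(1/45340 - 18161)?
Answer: -2268496220/823419739 ≈ -2.7550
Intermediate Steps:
(w(-21) + 50054)/(1/45340 - 18161) = (-21 + 50054)/(1/45340 - 18161) = 50033/(1/45340 - 18161) = 50033/(-823419739/45340) = 50033*(-45340/823419739) = -2268496220/823419739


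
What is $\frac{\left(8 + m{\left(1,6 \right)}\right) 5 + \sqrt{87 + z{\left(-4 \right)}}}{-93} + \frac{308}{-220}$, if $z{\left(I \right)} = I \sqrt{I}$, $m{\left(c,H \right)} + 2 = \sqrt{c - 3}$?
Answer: $- \frac{267}{155} - \frac{\sqrt{87 - 8 i}}{93} - \frac{5 i \sqrt{2}}{93} \approx -1.823 - 0.071427 i$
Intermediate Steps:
$m{\left(c,H \right)} = -2 + \sqrt{-3 + c}$ ($m{\left(c,H \right)} = -2 + \sqrt{c - 3} = -2 + \sqrt{-3 + c}$)
$z{\left(I \right)} = I^{\frac{3}{2}}$
$\frac{\left(8 + m{\left(1,6 \right)}\right) 5 + \sqrt{87 + z{\left(-4 \right)}}}{-93} + \frac{308}{-220} = \frac{\left(8 - \left(2 - \sqrt{-3 + 1}\right)\right) 5 + \sqrt{87 + \left(-4\right)^{\frac{3}{2}}}}{-93} + \frac{308}{-220} = \left(\left(8 - \left(2 - \sqrt{-2}\right)\right) 5 + \sqrt{87 - 8 i}\right) \left(- \frac{1}{93}\right) + 308 \left(- \frac{1}{220}\right) = \left(\left(8 - \left(2 - i \sqrt{2}\right)\right) 5 + \sqrt{87 - 8 i}\right) \left(- \frac{1}{93}\right) - \frac{7}{5} = \left(\left(6 + i \sqrt{2}\right) 5 + \sqrt{87 - 8 i}\right) \left(- \frac{1}{93}\right) - \frac{7}{5} = \left(\left(30 + 5 i \sqrt{2}\right) + \sqrt{87 - 8 i}\right) \left(- \frac{1}{93}\right) - \frac{7}{5} = \left(30 + \sqrt{87 - 8 i} + 5 i \sqrt{2}\right) \left(- \frac{1}{93}\right) - \frac{7}{5} = \left(- \frac{10}{31} - \frac{\sqrt{87 - 8 i}}{93} - \frac{5 i \sqrt{2}}{93}\right) - \frac{7}{5} = - \frac{267}{155} - \frac{\sqrt{87 - 8 i}}{93} - \frac{5 i \sqrt{2}}{93}$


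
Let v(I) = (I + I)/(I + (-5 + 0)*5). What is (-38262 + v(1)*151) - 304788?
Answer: -4116751/12 ≈ -3.4306e+5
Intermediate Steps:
v(I) = 2*I/(-25 + I) (v(I) = (2*I)/(I - 5*5) = (2*I)/(I - 25) = (2*I)/(-25 + I) = 2*I/(-25 + I))
(-38262 + v(1)*151) - 304788 = (-38262 + (2*1/(-25 + 1))*151) - 304788 = (-38262 + (2*1/(-24))*151) - 304788 = (-38262 + (2*1*(-1/24))*151) - 304788 = (-38262 - 1/12*151) - 304788 = (-38262 - 151/12) - 304788 = -459295/12 - 304788 = -4116751/12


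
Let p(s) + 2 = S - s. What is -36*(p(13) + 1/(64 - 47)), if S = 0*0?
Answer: 9144/17 ≈ 537.88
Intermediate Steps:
S = 0
p(s) = -2 - s (p(s) = -2 + (0 - s) = -2 - s)
-36*(p(13) + 1/(64 - 47)) = -36*((-2 - 1*13) + 1/(64 - 47)) = -36*((-2 - 13) + 1/17) = -36*(-15 + 1/17) = -36*(-254/17) = 9144/17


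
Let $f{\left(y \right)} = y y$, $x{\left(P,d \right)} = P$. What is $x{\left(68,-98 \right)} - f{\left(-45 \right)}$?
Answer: $-1957$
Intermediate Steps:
$f{\left(y \right)} = y^{2}$
$x{\left(68,-98 \right)} - f{\left(-45 \right)} = 68 - \left(-45\right)^{2} = 68 - 2025 = -1957$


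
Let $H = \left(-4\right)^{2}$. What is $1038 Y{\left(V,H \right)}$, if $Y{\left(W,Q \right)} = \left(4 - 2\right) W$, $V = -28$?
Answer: $-58128$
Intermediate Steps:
$H = 16$
$Y{\left(W,Q \right)} = 2 W$
$1038 Y{\left(V,H \right)} = 1038 \cdot 2 \left(-28\right) = 1038 \left(-56\right) = -58128$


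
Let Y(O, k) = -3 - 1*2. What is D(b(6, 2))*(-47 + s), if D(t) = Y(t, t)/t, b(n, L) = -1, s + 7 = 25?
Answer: -145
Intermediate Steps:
s = 18 (s = -7 + 25 = 18)
Y(O, k) = -5 (Y(O, k) = -3 - 2 = -5)
D(t) = -5/t
D(b(6, 2))*(-47 + s) = (-5/(-1))*(-47 + 18) = -5*(-1)*(-29) = 5*(-29) = -145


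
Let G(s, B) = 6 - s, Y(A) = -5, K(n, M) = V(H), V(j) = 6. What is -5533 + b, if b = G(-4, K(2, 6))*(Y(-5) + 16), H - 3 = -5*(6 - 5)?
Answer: -5423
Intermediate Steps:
H = -2 (H = 3 - 5*(6 - 5) = 3 - 5*1 = 3 - 5 = -2)
K(n, M) = 6
b = 110 (b = (6 - 1*(-4))*(-5 + 16) = (6 + 4)*11 = 10*11 = 110)
-5533 + b = -5533 + 110 = -5423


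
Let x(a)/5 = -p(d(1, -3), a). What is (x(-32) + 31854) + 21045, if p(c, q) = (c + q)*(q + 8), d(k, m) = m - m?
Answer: 49059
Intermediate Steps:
d(k, m) = 0
p(c, q) = (8 + q)*(c + q) (p(c, q) = (c + q)*(8 + q) = (8 + q)*(c + q))
x(a) = -40*a - 5*a² (x(a) = 5*(-(a² + 8*0 + 8*a + 0*a)) = 5*(-(a² + 0 + 8*a + 0)) = 5*(-(a² + 8*a)) = 5*(-a² - 8*a) = -40*a - 5*a²)
(x(-32) + 31854) + 21045 = (5*(-32)*(-8 - 1*(-32)) + 31854) + 21045 = (5*(-32)*(-8 + 32) + 31854) + 21045 = (5*(-32)*24 + 31854) + 21045 = (-3840 + 31854) + 21045 = 28014 + 21045 = 49059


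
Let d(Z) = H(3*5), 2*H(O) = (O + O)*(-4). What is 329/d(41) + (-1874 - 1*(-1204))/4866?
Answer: -91173/16220 ≈ -5.6210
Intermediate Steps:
H(O) = -4*O (H(O) = ((O + O)*(-4))/2 = ((2*O)*(-4))/2 = (-8*O)/2 = -4*O)
d(Z) = -60 (d(Z) = -12*5 = -4*15 = -60)
329/d(41) + (-1874 - 1*(-1204))/4866 = 329/(-60) + (-1874 - 1*(-1204))/4866 = 329*(-1/60) + (-1874 + 1204)*(1/4866) = -329/60 - 670*1/4866 = -329/60 - 335/2433 = -91173/16220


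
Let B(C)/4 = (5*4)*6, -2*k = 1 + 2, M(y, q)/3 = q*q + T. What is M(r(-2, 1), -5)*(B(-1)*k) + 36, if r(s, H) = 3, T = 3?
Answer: -60444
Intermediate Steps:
M(y, q) = 9 + 3*q² (M(y, q) = 3*(q*q + 3) = 3*(q² + 3) = 3*(3 + q²) = 9 + 3*q²)
k = -3/2 (k = -(1 + 2)/2 = -½*3 = -3/2 ≈ -1.5000)
B(C) = 480 (B(C) = 4*((5*4)*6) = 4*(20*6) = 4*120 = 480)
M(r(-2, 1), -5)*(B(-1)*k) + 36 = (9 + 3*(-5)²)*(480*(-3/2)) + 36 = (9 + 3*25)*(-720) + 36 = (9 + 75)*(-720) + 36 = 84*(-720) + 36 = -60480 + 36 = -60444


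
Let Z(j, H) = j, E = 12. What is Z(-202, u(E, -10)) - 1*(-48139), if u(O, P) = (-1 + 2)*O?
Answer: 47937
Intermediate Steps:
u(O, P) = O (u(O, P) = 1*O = O)
Z(-202, u(E, -10)) - 1*(-48139) = -202 - 1*(-48139) = -202 + 48139 = 47937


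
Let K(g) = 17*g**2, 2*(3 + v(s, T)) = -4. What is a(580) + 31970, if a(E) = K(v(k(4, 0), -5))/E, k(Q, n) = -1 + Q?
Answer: 3708605/116 ≈ 31971.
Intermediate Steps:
v(s, T) = -5 (v(s, T) = -3 + (1/2)*(-4) = -3 - 2 = -5)
a(E) = 425/E (a(E) = (17*(-5)**2)/E = (17*25)/E = 425/E)
a(580) + 31970 = 425/580 + 31970 = 425*(1/580) + 31970 = 85/116 + 31970 = 3708605/116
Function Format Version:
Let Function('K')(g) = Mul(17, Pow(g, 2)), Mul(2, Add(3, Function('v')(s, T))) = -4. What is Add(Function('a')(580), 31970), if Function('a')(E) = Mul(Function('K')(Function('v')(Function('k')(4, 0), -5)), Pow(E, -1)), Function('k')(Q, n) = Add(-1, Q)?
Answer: Rational(3708605, 116) ≈ 31971.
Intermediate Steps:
Function('v')(s, T) = -5 (Function('v')(s, T) = Add(-3, Mul(Rational(1, 2), -4)) = Add(-3, -2) = -5)
Function('a')(E) = Mul(425, Pow(E, -1)) (Function('a')(E) = Mul(Mul(17, Pow(-5, 2)), Pow(E, -1)) = Mul(Mul(17, 25), Pow(E, -1)) = Mul(425, Pow(E, -1)))
Add(Function('a')(580), 31970) = Add(Mul(425, Pow(580, -1)), 31970) = Add(Mul(425, Rational(1, 580)), 31970) = Add(Rational(85, 116), 31970) = Rational(3708605, 116)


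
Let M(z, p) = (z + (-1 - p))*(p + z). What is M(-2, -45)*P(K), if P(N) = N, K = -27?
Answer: 53298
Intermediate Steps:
M(z, p) = (p + z)*(-1 + z - p) (M(z, p) = (-1 + z - p)*(p + z) = (p + z)*(-1 + z - p))
M(-2, -45)*P(K) = ((-2)² - 1*(-45) - 1*(-2) - 1*(-45)²)*(-27) = (4 + 45 + 2 - 1*2025)*(-27) = (4 + 45 + 2 - 2025)*(-27) = -1974*(-27) = 53298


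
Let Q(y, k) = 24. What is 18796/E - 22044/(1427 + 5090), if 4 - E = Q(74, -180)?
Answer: -30733603/32585 ≈ -943.18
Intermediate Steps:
E = -20 (E = 4 - 1*24 = 4 - 24 = -20)
18796/E - 22044/(1427 + 5090) = 18796/(-20) - 22044/(1427 + 5090) = 18796*(-1/20) - 22044/6517 = -4699/5 - 22044*1/6517 = -4699/5 - 22044/6517 = -30733603/32585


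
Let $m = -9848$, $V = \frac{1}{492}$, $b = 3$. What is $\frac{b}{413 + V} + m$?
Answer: $- \frac{2001082580}{203197} \approx -9848.0$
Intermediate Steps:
$V = \frac{1}{492} \approx 0.0020325$
$\frac{b}{413 + V} + m = \frac{1}{413 + \frac{1}{492}} \cdot 3 - 9848 = \frac{1}{\frac{203197}{492}} \cdot 3 - 9848 = \frac{492}{203197} \cdot 3 - 9848 = \frac{1476}{203197} - 9848 = - \frac{2001082580}{203197}$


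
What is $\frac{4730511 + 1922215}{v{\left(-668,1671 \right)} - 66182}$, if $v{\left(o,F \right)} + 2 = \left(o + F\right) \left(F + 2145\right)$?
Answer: $\frac{3326363}{1880632} \approx 1.7687$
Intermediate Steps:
$v{\left(o,F \right)} = -2 + \left(2145 + F\right) \left(F + o\right)$ ($v{\left(o,F \right)} = -2 + \left(o + F\right) \left(F + 2145\right) = -2 + \left(F + o\right) \left(2145 + F\right) = -2 + \left(2145 + F\right) \left(F + o\right)$)
$\frac{4730511 + 1922215}{v{\left(-668,1671 \right)} - 66182} = \frac{4730511 + 1922215}{\left(-2 + 1671^{2} + 2145 \cdot 1671 + 2145 \left(-668\right) + 1671 \left(-668\right)\right) - 66182} = \frac{6652726}{\left(-2 + 2792241 + 3584295 - 1432860 - 1116228\right) - 66182} = \frac{6652726}{3827446 - 66182} = \frac{6652726}{3761264} = 6652726 \cdot \frac{1}{3761264} = \frac{3326363}{1880632}$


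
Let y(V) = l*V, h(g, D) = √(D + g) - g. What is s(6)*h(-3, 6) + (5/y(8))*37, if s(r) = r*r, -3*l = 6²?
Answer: 10183/96 + 36*√3 ≈ 168.43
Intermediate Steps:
l = -12 (l = -⅓*6² = -⅓*36 = -12)
s(r) = r²
y(V) = -12*V
s(6)*h(-3, 6) + (5/y(8))*37 = 6²*(√(6 - 3) - 1*(-3)) + (5/((-12*8)))*37 = 36*(√3 + 3) + (5/(-96))*37 = 36*(3 + √3) + (5*(-1/96))*37 = (108 + 36*√3) - 5/96*37 = (108 + 36*√3) - 185/96 = 10183/96 + 36*√3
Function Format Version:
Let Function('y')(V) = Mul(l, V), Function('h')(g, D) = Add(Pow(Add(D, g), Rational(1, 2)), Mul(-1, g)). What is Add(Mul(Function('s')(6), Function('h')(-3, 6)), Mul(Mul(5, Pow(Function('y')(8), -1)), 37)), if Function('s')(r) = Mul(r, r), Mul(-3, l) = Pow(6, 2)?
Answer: Add(Rational(10183, 96), Mul(36, Pow(3, Rational(1, 2)))) ≈ 168.43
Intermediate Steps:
l = -12 (l = Mul(Rational(-1, 3), Pow(6, 2)) = Mul(Rational(-1, 3), 36) = -12)
Function('s')(r) = Pow(r, 2)
Function('y')(V) = Mul(-12, V)
Add(Mul(Function('s')(6), Function('h')(-3, 6)), Mul(Mul(5, Pow(Function('y')(8), -1)), 37)) = Add(Mul(Pow(6, 2), Add(Pow(Add(6, -3), Rational(1, 2)), Mul(-1, -3))), Mul(Mul(5, Pow(Mul(-12, 8), -1)), 37)) = Add(Mul(36, Add(Pow(3, Rational(1, 2)), 3)), Mul(Mul(5, Pow(-96, -1)), 37)) = Add(Mul(36, Add(3, Pow(3, Rational(1, 2)))), Mul(Mul(5, Rational(-1, 96)), 37)) = Add(Add(108, Mul(36, Pow(3, Rational(1, 2)))), Mul(Rational(-5, 96), 37)) = Add(Add(108, Mul(36, Pow(3, Rational(1, 2)))), Rational(-185, 96)) = Add(Rational(10183, 96), Mul(36, Pow(3, Rational(1, 2))))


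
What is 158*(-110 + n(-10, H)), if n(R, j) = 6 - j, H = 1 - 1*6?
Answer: -15642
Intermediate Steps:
H = -5 (H = 1 - 6 = -5)
158*(-110 + n(-10, H)) = 158*(-110 + (6 - 1*(-5))) = 158*(-110 + (6 + 5)) = 158*(-110 + 11) = 158*(-99) = -15642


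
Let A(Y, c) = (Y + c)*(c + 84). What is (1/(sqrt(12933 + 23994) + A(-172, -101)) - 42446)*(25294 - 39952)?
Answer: 743219178940483/1194553 + 2443*sqrt(4103)/1194553 ≈ 6.2217e+8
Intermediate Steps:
A(Y, c) = (84 + c)*(Y + c) (A(Y, c) = (Y + c)*(84 + c) = (84 + c)*(Y + c))
(1/(sqrt(12933 + 23994) + A(-172, -101)) - 42446)*(25294 - 39952) = (1/(sqrt(12933 + 23994) + ((-101)**2 + 84*(-172) + 84*(-101) - 172*(-101))) - 42446)*(25294 - 39952) = (1/(sqrt(36927) + (10201 - 14448 - 8484 + 17372)) - 42446)*(-14658) = (1/(3*sqrt(4103) + 4641) - 42446)*(-14658) = (1/(4641 + 3*sqrt(4103)) - 42446)*(-14658) = (-42446 + 1/(4641 + 3*sqrt(4103)))*(-14658) = 622173468 - 14658/(4641 + 3*sqrt(4103))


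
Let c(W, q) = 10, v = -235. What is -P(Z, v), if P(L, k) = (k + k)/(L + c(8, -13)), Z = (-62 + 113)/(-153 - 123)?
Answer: 43240/903 ≈ 47.885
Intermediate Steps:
Z = -17/92 (Z = 51/(-276) = 51*(-1/276) = -17/92 ≈ -0.18478)
P(L, k) = 2*k/(10 + L) (P(L, k) = (k + k)/(L + 10) = (2*k)/(10 + L) = 2*k/(10 + L))
-P(Z, v) = -2*(-235)/(10 - 17/92) = -2*(-235)/903/92 = -2*(-235)*92/903 = -1*(-43240/903) = 43240/903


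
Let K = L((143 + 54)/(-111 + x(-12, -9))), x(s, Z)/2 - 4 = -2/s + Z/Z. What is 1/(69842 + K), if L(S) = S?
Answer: 302/21091693 ≈ 1.4318e-5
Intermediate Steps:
x(s, Z) = 10 - 4/s (x(s, Z) = 8 + 2*(-2/s + Z/Z) = 8 + 2*(-2/s + 1) = 8 + 2*(1 - 2/s) = 8 + (2 - 4/s) = 10 - 4/s)
K = -591/302 (K = (143 + 54)/(-111 + (10 - 4/(-12))) = 197/(-111 + (10 - 4*(-1/12))) = 197/(-111 + (10 + ⅓)) = 197/(-111 + 31/3) = 197/(-302/3) = 197*(-3/302) = -591/302 ≈ -1.9570)
1/(69842 + K) = 1/(69842 - 591/302) = 1/(21091693/302) = 302/21091693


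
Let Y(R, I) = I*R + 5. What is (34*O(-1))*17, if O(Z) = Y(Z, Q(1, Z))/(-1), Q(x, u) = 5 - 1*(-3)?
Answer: 1734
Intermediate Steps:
Q(x, u) = 8 (Q(x, u) = 5 + 3 = 8)
Y(R, I) = 5 + I*R
O(Z) = -5 - 8*Z (O(Z) = (5 + 8*Z)/(-1) = (5 + 8*Z)*(-1) = -5 - 8*Z)
(34*O(-1))*17 = (34*(-5 - 8*(-1)))*17 = (34*(-5 + 8))*17 = (34*3)*17 = 102*17 = 1734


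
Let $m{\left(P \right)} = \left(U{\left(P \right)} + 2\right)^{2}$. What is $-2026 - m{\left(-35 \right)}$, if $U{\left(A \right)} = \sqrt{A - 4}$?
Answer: $-1991 - 4 i \sqrt{39} \approx -1991.0 - 24.98 i$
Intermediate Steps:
$U{\left(A \right)} = \sqrt{-4 + A}$
$m{\left(P \right)} = \left(2 + \sqrt{-4 + P}\right)^{2}$ ($m{\left(P \right)} = \left(\sqrt{-4 + P} + 2\right)^{2} = \left(2 + \sqrt{-4 + P}\right)^{2}$)
$-2026 - m{\left(-35 \right)} = -2026 - \left(2 + \sqrt{-4 - 35}\right)^{2} = -2026 - \left(2 + \sqrt{-39}\right)^{2} = -2026 - \left(2 + i \sqrt{39}\right)^{2}$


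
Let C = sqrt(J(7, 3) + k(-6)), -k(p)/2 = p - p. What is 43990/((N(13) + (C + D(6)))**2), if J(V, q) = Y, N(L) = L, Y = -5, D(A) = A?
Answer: 43990/(19 + I*sqrt(5))**2 ≈ 116.91 - 27.904*I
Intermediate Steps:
k(p) = 0 (k(p) = -2*(p - p) = -2*0 = 0)
J(V, q) = -5
C = I*sqrt(5) (C = sqrt(-5 + 0) = sqrt(-5) = I*sqrt(5) ≈ 2.2361*I)
43990/((N(13) + (C + D(6)))**2) = 43990/((13 + (I*sqrt(5) + 6))**2) = 43990/((13 + (6 + I*sqrt(5)))**2) = 43990/((19 + I*sqrt(5))**2) = 43990/(19 + I*sqrt(5))**2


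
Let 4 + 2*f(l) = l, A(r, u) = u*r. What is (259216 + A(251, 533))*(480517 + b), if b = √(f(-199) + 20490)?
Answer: 188842700483 + 4322989*√674/2 ≈ 1.8890e+11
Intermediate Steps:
A(r, u) = r*u
f(l) = -2 + l/2
b = 11*√674/2 (b = √((-2 + (½)*(-199)) + 20490) = √((-2 - 199/2) + 20490) = √(-203/2 + 20490) = √(40777/2) = 11*√674/2 ≈ 142.79)
(259216 + A(251, 533))*(480517 + b) = (259216 + 251*533)*(480517 + 11*√674/2) = (259216 + 133783)*(480517 + 11*√674/2) = 392999*(480517 + 11*√674/2) = 188842700483 + 4322989*√674/2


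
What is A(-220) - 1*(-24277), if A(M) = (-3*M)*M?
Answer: -120923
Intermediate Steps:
A(M) = -3*M²
A(-220) - 1*(-24277) = -3*(-220)² - 1*(-24277) = -3*48400 + 24277 = -145200 + 24277 = -120923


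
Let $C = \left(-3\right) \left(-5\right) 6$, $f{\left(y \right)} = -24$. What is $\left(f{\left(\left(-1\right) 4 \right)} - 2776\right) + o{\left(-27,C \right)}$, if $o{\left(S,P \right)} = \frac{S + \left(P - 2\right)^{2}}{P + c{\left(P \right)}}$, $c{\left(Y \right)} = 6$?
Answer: $- \frac{261083}{96} \approx -2719.6$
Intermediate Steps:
$C = 90$ ($C = 15 \cdot 6 = 90$)
$o{\left(S,P \right)} = \frac{S + \left(-2 + P\right)^{2}}{6 + P}$ ($o{\left(S,P \right)} = \frac{S + \left(P - 2\right)^{2}}{P + 6} = \frac{S + \left(-2 + P\right)^{2}}{6 + P}$)
$\left(f{\left(\left(-1\right) 4 \right)} - 2776\right) + o{\left(-27,C \right)} = \left(-24 - 2776\right) + \frac{-27 + \left(-2 + 90\right)^{2}}{6 + 90} = -2800 + \frac{-27 + 88^{2}}{96} = -2800 + \frac{-27 + 7744}{96} = -2800 + \frac{1}{96} \cdot 7717 = -2800 + \frac{7717}{96} = - \frac{261083}{96}$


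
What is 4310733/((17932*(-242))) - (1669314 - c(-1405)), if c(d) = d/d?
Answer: -7244061524005/4339544 ≈ -1.6693e+6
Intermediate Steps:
c(d) = 1
4310733/((17932*(-242))) - (1669314 - c(-1405)) = 4310733/((17932*(-242))) - (1669314 - 1*1) = 4310733/(-4339544) - (1669314 - 1) = 4310733*(-1/4339544) - 1*1669313 = -4310733/4339544 - 1669313 = -7244061524005/4339544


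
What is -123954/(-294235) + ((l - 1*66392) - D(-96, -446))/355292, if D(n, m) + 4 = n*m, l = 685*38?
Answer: 1397654477/7467095830 ≈ 0.18718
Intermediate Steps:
l = 26030
D(n, m) = -4 + m*n (D(n, m) = -4 + n*m = -4 + m*n)
-123954/(-294235) + ((l - 1*66392) - D(-96, -446))/355292 = -123954/(-294235) + ((26030 - 1*66392) - (-4 - 446*(-96)))/355292 = -123954*(-1/294235) + ((26030 - 66392) - (-4 + 42816))*(1/355292) = 123954/294235 + (-40362 - 1*42812)*(1/355292) = 123954/294235 + (-40362 - 42812)*(1/355292) = 123954/294235 - 83174*1/355292 = 123954/294235 - 5941/25378 = 1397654477/7467095830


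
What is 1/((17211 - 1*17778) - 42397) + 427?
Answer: 18345627/42964 ≈ 427.00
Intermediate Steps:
1/((17211 - 1*17778) - 42397) + 427 = 1/((17211 - 17778) - 42397) + 427 = 1/(-567 - 42397) + 427 = 1/(-42964) + 427 = -1/42964 + 427 = 18345627/42964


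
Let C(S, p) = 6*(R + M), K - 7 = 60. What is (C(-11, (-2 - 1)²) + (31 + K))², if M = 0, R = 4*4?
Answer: 37636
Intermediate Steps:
K = 67 (K = 7 + 60 = 67)
R = 16
C(S, p) = 96 (C(S, p) = 6*(16 + 0) = 6*16 = 96)
(C(-11, (-2 - 1)²) + (31 + K))² = (96 + (31 + 67))² = (96 + 98)² = 194² = 37636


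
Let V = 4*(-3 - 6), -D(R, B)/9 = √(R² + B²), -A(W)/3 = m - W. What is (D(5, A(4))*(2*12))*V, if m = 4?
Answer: 38880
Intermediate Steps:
A(W) = -12 + 3*W (A(W) = -3*(4 - W) = -12 + 3*W)
D(R, B) = -9*√(B² + R²) (D(R, B) = -9*√(R² + B²) = -9*√(B² + R²))
V = -36 (V = 4*(-9) = -36)
(D(5, A(4))*(2*12))*V = ((-9*√((-12 + 3*4)² + 5²))*(2*12))*(-36) = (-9*√((-12 + 12)² + 25)*24)*(-36) = (-9*√(0² + 25)*24)*(-36) = (-9*√(0 + 25)*24)*(-36) = (-9*√25*24)*(-36) = (-9*5*24)*(-36) = -45*24*(-36) = -1080*(-36) = 38880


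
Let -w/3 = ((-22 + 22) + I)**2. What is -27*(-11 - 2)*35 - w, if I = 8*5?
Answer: 17085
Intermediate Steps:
I = 40
w = -4800 (w = -3*((-22 + 22) + 40)**2 = -3*(0 + 40)**2 = -3*40**2 = -3*1600 = -4800)
-27*(-11 - 2)*35 - w = -27*(-11 - 2)*35 - 1*(-4800) = -27*(-13)*35 + 4800 = 351*35 + 4800 = 12285 + 4800 = 17085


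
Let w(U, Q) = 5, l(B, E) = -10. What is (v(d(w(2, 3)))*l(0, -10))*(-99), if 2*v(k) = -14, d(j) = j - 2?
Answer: -6930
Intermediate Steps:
d(j) = -2 + j
v(k) = -7 (v(k) = (½)*(-14) = -7)
(v(d(w(2, 3)))*l(0, -10))*(-99) = -7*(-10)*(-99) = 70*(-99) = -6930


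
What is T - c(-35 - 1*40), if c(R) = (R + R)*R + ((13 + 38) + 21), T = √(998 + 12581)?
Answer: -11322 + √13579 ≈ -11205.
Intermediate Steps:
T = √13579 ≈ 116.53
c(R) = 72 + 2*R² (c(R) = (2*R)*R + (51 + 21) = 2*R² + 72 = 72 + 2*R²)
T - c(-35 - 1*40) = √13579 - (72 + 2*(-35 - 1*40)²) = √13579 - (72 + 2*(-35 - 40)²) = √13579 - (72 + 2*(-75)²) = √13579 - (72 + 2*5625) = √13579 - (72 + 11250) = √13579 - 1*11322 = √13579 - 11322 = -11322 + √13579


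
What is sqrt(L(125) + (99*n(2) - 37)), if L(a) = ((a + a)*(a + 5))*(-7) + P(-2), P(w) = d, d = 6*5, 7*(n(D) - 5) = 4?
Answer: 4*I*sqrt(695051)/7 ≈ 476.4*I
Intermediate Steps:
n(D) = 39/7 (n(D) = 5 + (1/7)*4 = 5 + 4/7 = 39/7)
d = 30
P(w) = 30
L(a) = 30 - 14*a*(5 + a) (L(a) = ((a + a)*(a + 5))*(-7) + 30 = ((2*a)*(5 + a))*(-7) + 30 = (2*a*(5 + a))*(-7) + 30 = -14*a*(5 + a) + 30 = 30 - 14*a*(5 + a))
sqrt(L(125) + (99*n(2) - 37)) = sqrt((30 - 70*125 - 14*125**2) + (99*(39/7) - 37)) = sqrt((30 - 8750 - 14*15625) + (3861/7 - 37)) = sqrt((30 - 8750 - 218750) + 3602/7) = sqrt(-227470 + 3602/7) = sqrt(-1588688/7) = 4*I*sqrt(695051)/7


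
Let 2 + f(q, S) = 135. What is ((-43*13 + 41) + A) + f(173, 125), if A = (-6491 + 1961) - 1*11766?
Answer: -16681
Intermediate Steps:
f(q, S) = 133 (f(q, S) = -2 + 135 = 133)
A = -16296 (A = -4530 - 11766 = -16296)
((-43*13 + 41) + A) + f(173, 125) = ((-43*13 + 41) - 16296) + 133 = ((-559 + 41) - 16296) + 133 = (-518 - 16296) + 133 = -16814 + 133 = -16681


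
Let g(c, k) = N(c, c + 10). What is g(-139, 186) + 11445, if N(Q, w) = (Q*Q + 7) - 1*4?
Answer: 30769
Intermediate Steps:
N(Q, w) = 3 + Q² (N(Q, w) = (Q² + 7) - 4 = (7 + Q²) - 4 = 3 + Q²)
g(c, k) = 3 + c²
g(-139, 186) + 11445 = (3 + (-139)²) + 11445 = (3 + 19321) + 11445 = 19324 + 11445 = 30769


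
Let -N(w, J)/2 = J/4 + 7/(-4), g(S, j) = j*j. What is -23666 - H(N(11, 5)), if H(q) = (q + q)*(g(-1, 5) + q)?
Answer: -23718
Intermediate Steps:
g(S, j) = j²
N(w, J) = 7/2 - J/2 (N(w, J) = -2*(J/4 + 7/(-4)) = -2*(J*(¼) + 7*(-¼)) = -2*(J/4 - 7/4) = -2*(-7/4 + J/4) = 7/2 - J/2)
H(q) = 2*q*(25 + q) (H(q) = (q + q)*(5² + q) = (2*q)*(25 + q) = 2*q*(25 + q))
-23666 - H(N(11, 5)) = -23666 - 2*(7/2 - ½*5)*(25 + (7/2 - ½*5)) = -23666 - 2*(7/2 - 5/2)*(25 + (7/2 - 5/2)) = -23666 - 2*(25 + 1) = -23666 - 2*26 = -23666 - 1*52 = -23666 - 52 = -23718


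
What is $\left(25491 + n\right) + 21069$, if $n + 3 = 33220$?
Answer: $79777$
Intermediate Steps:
$n = 33217$ ($n = -3 + 33220 = 33217$)
$\left(25491 + n\right) + 21069 = \left(25491 + 33217\right) + 21069 = 58708 + 21069 = 79777$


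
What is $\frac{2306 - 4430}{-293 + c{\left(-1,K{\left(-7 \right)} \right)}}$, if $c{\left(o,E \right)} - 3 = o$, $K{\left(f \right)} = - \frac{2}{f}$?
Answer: $\frac{708}{97} \approx 7.299$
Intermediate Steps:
$c{\left(o,E \right)} = 3 + o$
$\frac{2306 - 4430}{-293 + c{\left(-1,K{\left(-7 \right)} \right)}} = \frac{2306 - 4430}{-293 + \left(3 - 1\right)} = - \frac{2124}{-293 + 2} = - \frac{2124}{-291} = \left(-2124\right) \left(- \frac{1}{291}\right) = \frac{708}{97}$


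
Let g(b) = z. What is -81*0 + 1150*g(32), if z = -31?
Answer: -35650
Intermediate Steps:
g(b) = -31
-81*0 + 1150*g(32) = -81*0 + 1150*(-31) = 0 - 35650 = -35650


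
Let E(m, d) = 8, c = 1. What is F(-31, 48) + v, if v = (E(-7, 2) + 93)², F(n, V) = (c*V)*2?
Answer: 10297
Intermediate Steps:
F(n, V) = 2*V (F(n, V) = (1*V)*2 = V*2 = 2*V)
v = 10201 (v = (8 + 93)² = 101² = 10201)
F(-31, 48) + v = 2*48 + 10201 = 96 + 10201 = 10297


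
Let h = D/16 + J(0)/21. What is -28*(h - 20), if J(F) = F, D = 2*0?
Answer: 560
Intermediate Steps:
D = 0
h = 0 (h = 0/16 + 0/21 = 0*(1/16) + 0*(1/21) = 0 + 0 = 0)
-28*(h - 20) = -28*(0 - 20) = -28*(-20) = 560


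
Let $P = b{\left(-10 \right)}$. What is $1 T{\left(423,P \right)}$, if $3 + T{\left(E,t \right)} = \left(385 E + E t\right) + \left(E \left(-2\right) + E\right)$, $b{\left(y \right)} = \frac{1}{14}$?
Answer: $\frac{2274429}{14} \approx 1.6246 \cdot 10^{5}$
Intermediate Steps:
$b{\left(y \right)} = \frac{1}{14}$
$P = \frac{1}{14} \approx 0.071429$
$T{\left(E,t \right)} = -3 + 384 E + E t$ ($T{\left(E,t \right)} = -3 + \left(\left(385 E + E t\right) + \left(E \left(-2\right) + E\right)\right) = -3 + \left(\left(385 E + E t\right) + \left(- 2 E + E\right)\right) = -3 - \left(- 384 E - E t\right) = -3 + \left(384 E + E t\right) = -3 + 384 E + E t$)
$1 T{\left(423,P \right)} = 1 \left(-3 + 384 \cdot 423 + 423 \cdot \frac{1}{14}\right) = 1 \left(-3 + 162432 + \frac{423}{14}\right) = 1 \cdot \frac{2274429}{14} = \frac{2274429}{14}$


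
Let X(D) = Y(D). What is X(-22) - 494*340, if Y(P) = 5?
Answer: -167955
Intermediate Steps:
X(D) = 5
X(-22) - 494*340 = 5 - 494*340 = 5 - 167960 = -167955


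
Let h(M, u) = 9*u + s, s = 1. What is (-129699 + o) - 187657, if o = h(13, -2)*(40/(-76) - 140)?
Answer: -5984374/19 ≈ -3.1497e+5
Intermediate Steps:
h(M, u) = 1 + 9*u (h(M, u) = 9*u + 1 = 1 + 9*u)
o = 45390/19 (o = (1 + 9*(-2))*(40/(-76) - 140) = (1 - 18)*(40*(-1/76) - 140) = -17*(-10/19 - 140) = -17*(-2670/19) = 45390/19 ≈ 2388.9)
(-129699 + o) - 187657 = (-129699 + 45390/19) - 187657 = -2418891/19 - 187657 = -5984374/19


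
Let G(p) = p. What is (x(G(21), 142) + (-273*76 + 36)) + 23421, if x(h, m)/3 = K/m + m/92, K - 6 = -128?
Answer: 8854299/3266 ≈ 2711.1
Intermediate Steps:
K = -122 (K = 6 - 128 = -122)
x(h, m) = -366/m + 3*m/92 (x(h, m) = 3*(-122/m + m/92) = -366/m + 3*m/92)
(x(G(21), 142) + (-273*76 + 36)) + 23421 = ((-366/142 + (3/92)*142) + (-273*76 + 36)) + 23421 = ((-366*1/142 + 213/46) + (-20748 + 36)) + 23421 = ((-183/71 + 213/46) - 20712) + 23421 = (6705/3266 - 20712) + 23421 = -67638687/3266 + 23421 = 8854299/3266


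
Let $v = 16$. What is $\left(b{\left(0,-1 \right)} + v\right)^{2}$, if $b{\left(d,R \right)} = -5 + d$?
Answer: $121$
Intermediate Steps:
$\left(b{\left(0,-1 \right)} + v\right)^{2} = \left(\left(-5 + 0\right) + 16\right)^{2} = \left(-5 + 16\right)^{2} = 11^{2} = 121$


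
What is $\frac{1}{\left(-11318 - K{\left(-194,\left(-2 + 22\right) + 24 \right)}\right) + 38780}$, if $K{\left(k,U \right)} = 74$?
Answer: $\frac{1}{27388} \approx 3.6512 \cdot 10^{-5}$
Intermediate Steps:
$\frac{1}{\left(-11318 - K{\left(-194,\left(-2 + 22\right) + 24 \right)}\right) + 38780} = \frac{1}{\left(-11318 - 74\right) + 38780} = \frac{1}{-11392 + 38780} = \frac{1}{27388}$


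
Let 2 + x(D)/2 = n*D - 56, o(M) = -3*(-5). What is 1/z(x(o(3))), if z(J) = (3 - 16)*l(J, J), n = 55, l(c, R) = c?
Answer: -1/19942 ≈ -5.0145e-5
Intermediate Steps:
o(M) = 15
x(D) = -116 + 110*D (x(D) = -4 + 2*(55*D - 56) = -4 + 2*(-56 + 55*D) = -4 + (-112 + 110*D) = -116 + 110*D)
z(J) = -13*J (z(J) = (3 - 16)*J = -13*J)
1/z(x(o(3))) = 1/(-13*(-116 + 110*15)) = 1/(-13*(-116 + 1650)) = 1/(-13*1534) = 1/(-19942) = -1/19942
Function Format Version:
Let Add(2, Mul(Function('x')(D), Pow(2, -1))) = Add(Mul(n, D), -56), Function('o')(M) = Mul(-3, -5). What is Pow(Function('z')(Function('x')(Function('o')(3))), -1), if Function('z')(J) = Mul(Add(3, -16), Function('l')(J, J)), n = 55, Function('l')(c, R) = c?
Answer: Rational(-1, 19942) ≈ -5.0145e-5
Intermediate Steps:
Function('o')(M) = 15
Function('x')(D) = Add(-116, Mul(110, D)) (Function('x')(D) = Add(-4, Mul(2, Add(Mul(55, D), -56))) = Add(-4, Mul(2, Add(-56, Mul(55, D)))) = Add(-4, Add(-112, Mul(110, D))) = Add(-116, Mul(110, D)))
Function('z')(J) = Mul(-13, J) (Function('z')(J) = Mul(Add(3, -16), J) = Mul(-13, J))
Pow(Function('z')(Function('x')(Function('o')(3))), -1) = Pow(Mul(-13, Add(-116, Mul(110, 15))), -1) = Pow(Mul(-13, Add(-116, 1650)), -1) = Pow(Mul(-13, 1534), -1) = Pow(-19942, -1) = Rational(-1, 19942)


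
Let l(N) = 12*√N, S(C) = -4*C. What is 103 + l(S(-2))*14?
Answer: 103 + 336*√2 ≈ 578.18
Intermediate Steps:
103 + l(S(-2))*14 = 103 + (12*√(-4*(-2)))*14 = 103 + (12*√8)*14 = 103 + (12*(2*√2))*14 = 103 + (24*√2)*14 = 103 + 336*√2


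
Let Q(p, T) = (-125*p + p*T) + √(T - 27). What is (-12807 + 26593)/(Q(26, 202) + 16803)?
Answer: 229421/312945 - 61*√7/312945 ≈ 0.73259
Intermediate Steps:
Q(p, T) = √(-27 + T) - 125*p + T*p (Q(p, T) = (-125*p + T*p) + √(-27 + T) = √(-27 + T) - 125*p + T*p)
(-12807 + 26593)/(Q(26, 202) + 16803) = (-12807 + 26593)/((√(-27 + 202) - 125*26 + 202*26) + 16803) = 13786/((√175 - 3250 + 5252) + 16803) = 13786/((5*√7 - 3250 + 5252) + 16803) = 13786/((2002 + 5*√7) + 16803) = 13786/(18805 + 5*√7)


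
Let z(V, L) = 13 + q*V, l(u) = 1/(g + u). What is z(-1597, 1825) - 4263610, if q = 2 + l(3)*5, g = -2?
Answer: -4274776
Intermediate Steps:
l(u) = 1/(-2 + u)
q = 7 (q = 2 + 5/(-2 + 3) = 2 + 5/1 = 2 + 1*5 = 2 + 5 = 7)
z(V, L) = 13 + 7*V
z(-1597, 1825) - 4263610 = (13 + 7*(-1597)) - 4263610 = (13 - 11179) - 4263610 = -11166 - 4263610 = -4274776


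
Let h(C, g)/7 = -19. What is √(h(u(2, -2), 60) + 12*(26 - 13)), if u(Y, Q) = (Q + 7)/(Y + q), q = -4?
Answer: √23 ≈ 4.7958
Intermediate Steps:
u(Y, Q) = (7 + Q)/(-4 + Y) (u(Y, Q) = (Q + 7)/(Y - 4) = (7 + Q)/(-4 + Y))
h(C, g) = -133 (h(C, g) = 7*(-19) = -133)
√(h(u(2, -2), 60) + 12*(26 - 13)) = √(-133 + 12*(26 - 13)) = √(-133 + 12*13) = √(-133 + 156) = √23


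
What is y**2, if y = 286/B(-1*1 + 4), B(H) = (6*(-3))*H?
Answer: 20449/729 ≈ 28.051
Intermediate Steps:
B(H) = -18*H
y = -143/27 (y = 286/((-18*(-1*1 + 4))) = 286/((-18*(-1 + 4))) = 286/((-18*3)) = 286/(-54) = 286*(-1/54) = -143/27 ≈ -5.2963)
y**2 = (-143/27)**2 = 20449/729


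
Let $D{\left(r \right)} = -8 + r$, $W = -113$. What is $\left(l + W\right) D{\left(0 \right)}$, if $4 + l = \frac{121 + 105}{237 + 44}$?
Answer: $\frac{261208}{281} \approx 929.57$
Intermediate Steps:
$l = - \frac{898}{281}$ ($l = -4 + \frac{121 + 105}{237 + 44} = -4 + \frac{226}{281} = - \frac{898}{281} \approx -3.1957$)
$\left(l + W\right) D{\left(0 \right)} = \left(- \frac{898}{281} - 113\right) \left(-8 + 0\right) = \left(- \frac{32651}{281}\right) \left(-8\right) = \frac{261208}{281}$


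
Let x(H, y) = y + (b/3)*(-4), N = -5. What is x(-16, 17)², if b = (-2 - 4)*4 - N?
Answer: 16129/9 ≈ 1792.1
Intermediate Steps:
b = -19 (b = (-2 - 4)*4 - 1*(-5) = -6*4 + 5 = -24 + 5 = -19)
x(H, y) = 76/3 + y (x(H, y) = y - 19/3*(-4) = y + 76/3 = 76/3 + y)
x(-16, 17)² = (76/3 + 17)² = (127/3)² = 16129/9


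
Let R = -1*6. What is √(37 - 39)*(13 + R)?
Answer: 7*I*√2 ≈ 9.8995*I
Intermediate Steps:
R = -6
√(37 - 39)*(13 + R) = √(37 - 39)*(13 - 6) = √(-2)*7 = (I*√2)*7 = 7*I*√2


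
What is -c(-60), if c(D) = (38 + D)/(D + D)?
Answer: -11/60 ≈ -0.18333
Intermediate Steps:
c(D) = (38 + D)/(2*D) (c(D) = (38 + D)/((2*D)) = (38 + D)*(1/(2*D)) = (38 + D)/(2*D))
-c(-60) = -(38 - 60)/(2*(-60)) = -(-1)*(-22)/(2*60) = -1*11/60 = -11/60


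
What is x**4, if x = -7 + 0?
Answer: 2401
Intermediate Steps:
x = -7
x**4 = (-7)**4 = 2401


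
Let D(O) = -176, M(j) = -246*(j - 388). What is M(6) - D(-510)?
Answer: 94148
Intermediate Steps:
M(j) = 95448 - 246*j (M(j) = -246*(-388 + j) = 95448 - 246*j)
M(6) - D(-510) = (95448 - 246*6) - 1*(-176) = (95448 - 1476) + 176 = 93972 + 176 = 94148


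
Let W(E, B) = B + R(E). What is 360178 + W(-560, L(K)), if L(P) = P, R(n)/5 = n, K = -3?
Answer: 357375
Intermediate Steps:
R(n) = 5*n
W(E, B) = B + 5*E
360178 + W(-560, L(K)) = 360178 + (-3 + 5*(-560)) = 360178 + (-3 - 2800) = 360178 - 2803 = 357375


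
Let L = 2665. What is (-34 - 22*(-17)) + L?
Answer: 3005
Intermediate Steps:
(-34 - 22*(-17)) + L = (-34 - 22*(-17)) + 2665 = (-34 + 374) + 2665 = 340 + 2665 = 3005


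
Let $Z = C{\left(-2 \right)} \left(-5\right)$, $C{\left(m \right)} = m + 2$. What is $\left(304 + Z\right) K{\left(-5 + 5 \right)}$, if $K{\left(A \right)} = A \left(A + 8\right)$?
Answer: $0$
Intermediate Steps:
$C{\left(m \right)} = 2 + m$
$Z = 0$ ($Z = \left(2 - 2\right) \left(-5\right) = 0 \left(-5\right) = 0$)
$K{\left(A \right)} = A \left(8 + A\right)$
$\left(304 + Z\right) K{\left(-5 + 5 \right)} = \left(304 + 0\right) \left(-5 + 5\right) \left(8 + \left(-5 + 5\right)\right) = 304 \cdot 0 \left(8 + 0\right) = 304 \cdot 0 \cdot 8 = 304 \cdot 0 = 0$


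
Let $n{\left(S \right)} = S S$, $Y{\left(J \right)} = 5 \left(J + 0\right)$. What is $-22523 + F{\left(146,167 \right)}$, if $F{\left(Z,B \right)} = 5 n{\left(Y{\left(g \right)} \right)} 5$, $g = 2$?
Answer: $-20023$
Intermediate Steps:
$Y{\left(J \right)} = 5 J$
$n{\left(S \right)} = S^{2}$
$F{\left(Z,B \right)} = 2500$ ($F{\left(Z,B \right)} = 5 \left(5 \cdot 2\right)^{2} \cdot 5 = 5 \cdot 10^{2} \cdot 5 = 5 \cdot 100 \cdot 5 = 500 \cdot 5 = 2500$)
$-22523 + F{\left(146,167 \right)} = -22523 + 2500 = -20023$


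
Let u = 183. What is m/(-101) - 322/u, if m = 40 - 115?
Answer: -18797/18483 ≈ -1.0170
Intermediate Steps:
m = -75
m/(-101) - 322/u = -75/(-101) - 322/183 = -75*(-1/101) - 322*1/183 = 75/101 - 322/183 = -18797/18483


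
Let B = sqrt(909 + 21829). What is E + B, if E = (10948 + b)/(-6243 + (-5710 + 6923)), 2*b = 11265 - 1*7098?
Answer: -26063/10060 + sqrt(22738) ≈ 148.20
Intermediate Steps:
b = 4167/2 (b = (11265 - 1*7098)/2 = (11265 - 7098)/2 = (1/2)*4167 = 4167/2 ≈ 2083.5)
B = sqrt(22738) ≈ 150.79
E = -26063/10060 (E = (10948 + 4167/2)/(-6243 + (-5710 + 6923)) = 26063/(2*(-6243 + 1213)) = (26063/2)/(-5030) = (26063/2)*(-1/5030) = -26063/10060 ≈ -2.5908)
E + B = -26063/10060 + sqrt(22738)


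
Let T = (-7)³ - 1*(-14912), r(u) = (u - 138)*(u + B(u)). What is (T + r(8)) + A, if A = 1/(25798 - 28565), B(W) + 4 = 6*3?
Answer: 32398802/2767 ≈ 11709.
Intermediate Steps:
B(W) = 14 (B(W) = -4 + 6*3 = -4 + 18 = 14)
r(u) = (-138 + u)*(14 + u) (r(u) = (u - 138)*(u + 14) = (-138 + u)*(14 + u))
T = 14569 (T = -343 + 14912 = 14569)
A = -1/2767 (A = 1/(-2767) = -1/2767 ≈ -0.00036140)
(T + r(8)) + A = (14569 + (-1932 + 8² - 124*8)) - 1/2767 = (14569 + (-1932 + 64 - 992)) - 1/2767 = (14569 - 2860) - 1/2767 = 11709 - 1/2767 = 32398802/2767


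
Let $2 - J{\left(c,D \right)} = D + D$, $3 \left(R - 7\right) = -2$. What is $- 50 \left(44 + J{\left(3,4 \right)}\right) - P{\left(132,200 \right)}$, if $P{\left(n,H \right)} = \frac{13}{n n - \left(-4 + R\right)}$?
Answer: $- \frac{99303539}{52265} \approx -1900.0$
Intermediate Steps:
$R = \frac{19}{3}$ ($R = 7 + \frac{1}{3} \left(-2\right) = 7 - \frac{2}{3} = \frac{19}{3} \approx 6.3333$)
$P{\left(n,H \right)} = \frac{13}{- \frac{7}{3} + n^{2}}$ ($P{\left(n,H \right)} = \frac{13}{n n + \left(4 - \frac{19}{3}\right)} = \frac{13}{n^{2} + \left(4 - \frac{19}{3}\right)} = \frac{13}{n^{2} - \frac{7}{3}} = \frac{13}{- \frac{7}{3} + n^{2}}$)
$J{\left(c,D \right)} = 2 - 2 D$ ($J{\left(c,D \right)} = 2 - \left(D + D\right) = 2 - 2 D$)
$- 50 \left(44 + J{\left(3,4 \right)}\right) - P{\left(132,200 \right)} = - 50 \left(44 + \left(2 - 8\right)\right) - \frac{39}{-7 + 3 \cdot 132^{2}} = - 50 \left(44 + \left(2 - 8\right)\right) - \frac{39}{-7 + 3 \cdot 17424} = - 50 \left(44 - 6\right) - \frac{39}{-7 + 52272} = \left(-50\right) 38 - \frac{39}{52265} = -1900 - 39 \cdot \frac{1}{52265} = -1900 - \frac{39}{52265} = - \frac{99303539}{52265}$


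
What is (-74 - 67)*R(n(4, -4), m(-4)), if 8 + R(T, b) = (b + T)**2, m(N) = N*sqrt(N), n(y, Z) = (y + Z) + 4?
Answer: 7896 + 9024*I ≈ 7896.0 + 9024.0*I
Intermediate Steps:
n(y, Z) = 4 + Z + y (n(y, Z) = (Z + y) + 4 = 4 + Z + y)
m(N) = N**(3/2)
R(T, b) = -8 + (T + b)**2 (R(T, b) = -8 + (b + T)**2 = -8 + (T + b)**2)
(-74 - 67)*R(n(4, -4), m(-4)) = (-74 - 67)*(-8 + ((4 - 4 + 4) + (-4)**(3/2))**2) = -141*(-8 + (4 - 8*I)**2) = 1128 - 141*(4 - 8*I)**2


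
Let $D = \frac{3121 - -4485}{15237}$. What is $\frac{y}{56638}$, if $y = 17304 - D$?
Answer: $\frac{131826721}{431496603} \approx 0.30551$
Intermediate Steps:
$D = \frac{7606}{15237}$ ($D = \left(3121 + 4485\right) \frac{1}{15237} = 7606 \cdot \frac{1}{15237} = \frac{7606}{15237} \approx 0.49918$)
$y = \frac{263653442}{15237}$ ($y = 17304 - \frac{7606}{15237} = \frac{263653442}{15237} \approx 17304.0$)
$\frac{y}{56638} = \frac{263653442}{15237 \cdot 56638} = \frac{263653442}{15237} \cdot \frac{1}{56638} = \frac{131826721}{431496603}$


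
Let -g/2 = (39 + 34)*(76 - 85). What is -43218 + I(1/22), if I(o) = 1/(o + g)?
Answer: -1249389140/28909 ≈ -43218.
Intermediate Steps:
g = 1314 (g = -2*(39 + 34)*(76 - 85) = -146*(-9) = -2*(-657) = 1314)
I(o) = 1/(1314 + o) (I(o) = 1/(o + 1314) = 1/(1314 + o))
-43218 + I(1/22) = -43218 + 1/(1314 + 1/22) = -43218 + 1/(28909/22) = -43218 + 22/28909 = -1249389140/28909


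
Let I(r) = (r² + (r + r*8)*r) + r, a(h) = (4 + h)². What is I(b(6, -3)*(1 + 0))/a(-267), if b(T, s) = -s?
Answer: 93/69169 ≈ 0.0013445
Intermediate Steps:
I(r) = r + 10*r² (I(r) = (r² + (r + 8*r)*r) + r = (r² + (9*r)*r) + r = (r² + 9*r²) + r = 10*r² + r = r + 10*r²)
I(b(6, -3)*(1 + 0))/a(-267) = (((-1*(-3))*(1 + 0))*(1 + 10*((-1*(-3))*(1 + 0))))/((4 - 267)²) = ((3*1)*(1 + 10*(3*1)))/((-263)²) = (3*(1 + 10*3))/69169 = (3*(1 + 30))*(1/69169) = (3*31)*(1/69169) = 93*(1/69169) = 93/69169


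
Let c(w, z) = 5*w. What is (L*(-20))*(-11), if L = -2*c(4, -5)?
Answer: -8800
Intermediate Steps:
L = -40 (L = -10*4 = -2*20 = -40)
(L*(-20))*(-11) = -40*(-20)*(-11) = 800*(-11) = -8800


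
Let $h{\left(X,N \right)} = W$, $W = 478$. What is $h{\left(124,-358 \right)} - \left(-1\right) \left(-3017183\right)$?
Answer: $-3016705$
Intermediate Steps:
$h{\left(X,N \right)} = 478$
$h{\left(124,-358 \right)} - \left(-1\right) \left(-3017183\right) = 478 - \left(-1\right) \left(-3017183\right) = 478 - 3017183 = -3016705$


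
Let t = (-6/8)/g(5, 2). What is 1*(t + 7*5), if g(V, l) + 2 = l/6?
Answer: 709/20 ≈ 35.450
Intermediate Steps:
g(V, l) = -2 + l/6
t = 9/20 (t = (-6/8)/(-2 + (⅙)*2) = (-6*⅛)/(-2 + ⅓) = -3/(4*(-5/3)) = -¾*(-⅗) = 9/20 ≈ 0.45000)
1*(t + 7*5) = 1*(9/20 + 7*5) = 1*(9/20 + 35) = 1*(709/20) = 709/20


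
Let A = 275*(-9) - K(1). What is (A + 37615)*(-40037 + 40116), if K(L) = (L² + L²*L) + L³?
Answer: 2775823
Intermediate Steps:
K(L) = L² + 2*L³ (K(L) = (L² + L³) + L³ = L² + 2*L³)
A = -2478 (A = 275*(-9) - 1²*(1 + 2*1) = -2475 - (1 + 2) = -2475 - 3 = -2478)
(A + 37615)*(-40037 + 40116) = (-2478 + 37615)*(-40037 + 40116) = 35137*79 = 2775823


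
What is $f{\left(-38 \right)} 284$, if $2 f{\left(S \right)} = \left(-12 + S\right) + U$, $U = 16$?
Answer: $-4828$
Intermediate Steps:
$f{\left(S \right)} = 2 + \frac{S}{2}$ ($f{\left(S \right)} = \frac{\left(-12 + S\right) + 16}{2} = \frac{4 + S}{2} = 2 + \frac{S}{2}$)
$f{\left(-38 \right)} 284 = \left(2 + \frac{1}{2} \left(-38\right)\right) 284 = \left(2 - 19\right) 284 = \left(-17\right) 284 = -4828$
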